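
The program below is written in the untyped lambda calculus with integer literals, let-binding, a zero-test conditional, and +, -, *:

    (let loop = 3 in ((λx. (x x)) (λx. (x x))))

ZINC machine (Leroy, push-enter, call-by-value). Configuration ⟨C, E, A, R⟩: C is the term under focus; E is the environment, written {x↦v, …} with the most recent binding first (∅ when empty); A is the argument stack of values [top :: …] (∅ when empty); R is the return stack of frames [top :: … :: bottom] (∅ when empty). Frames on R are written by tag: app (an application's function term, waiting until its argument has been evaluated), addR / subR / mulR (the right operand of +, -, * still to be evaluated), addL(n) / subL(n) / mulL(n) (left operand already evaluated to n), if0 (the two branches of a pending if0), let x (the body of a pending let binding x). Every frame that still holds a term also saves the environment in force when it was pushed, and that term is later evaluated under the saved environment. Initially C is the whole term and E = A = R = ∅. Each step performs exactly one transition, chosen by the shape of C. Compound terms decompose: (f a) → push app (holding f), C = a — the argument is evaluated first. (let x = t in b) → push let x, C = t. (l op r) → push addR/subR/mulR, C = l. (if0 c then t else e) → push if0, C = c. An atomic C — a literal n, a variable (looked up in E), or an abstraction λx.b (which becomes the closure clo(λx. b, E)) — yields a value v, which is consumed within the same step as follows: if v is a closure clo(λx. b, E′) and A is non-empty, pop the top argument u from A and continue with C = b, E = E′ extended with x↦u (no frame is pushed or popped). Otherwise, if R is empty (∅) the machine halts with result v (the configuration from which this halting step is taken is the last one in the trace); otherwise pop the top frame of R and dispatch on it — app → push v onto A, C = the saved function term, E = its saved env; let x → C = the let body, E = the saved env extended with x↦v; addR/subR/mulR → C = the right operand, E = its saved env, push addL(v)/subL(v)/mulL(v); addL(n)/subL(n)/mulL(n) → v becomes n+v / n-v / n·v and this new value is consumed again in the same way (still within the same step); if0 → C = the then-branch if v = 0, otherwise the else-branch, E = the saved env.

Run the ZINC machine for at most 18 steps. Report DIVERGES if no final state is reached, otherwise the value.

Answer: DIVERGES (no final state within 18 steps)

Derivation:
step 0: ⟨C=(let loop = 3 in ((λx. (x x)) (λx. (x x)))); E=∅; A=∅; R=∅⟩
step 1: ⟨C=3; E=∅; A=∅; R=[let loop]⟩
step 2: ⟨C=((λx. (x x)) (λx. (x x))); E={loop↦3}; A=∅; R=∅⟩
step 3: ⟨C=(λx. (x x)); E={loop↦3}; A=∅; R=[app]⟩
step 4: ⟨C=(λx. (x x)); E={loop↦3}; A=[clo(λx. (x x), {loop↦3})]; R=∅⟩
step 5: ⟨C=(x x); E={x↦clo(λx. (x x), {loop↦3}), loop↦3}; A=∅; R=∅⟩
step 6: ⟨C=x; E={x↦clo(λx. (x x), {loop↦3}), loop↦3}; A=∅; R=[app]⟩
step 7: ⟨C=x; E={x↦clo(λx. (x x), {loop↦3}), loop↦3}; A=[clo(λx. (x x), {loop↦3})]; R=∅⟩
… configuration repeats with period 3 (steps 5–7 recur indefinitely) …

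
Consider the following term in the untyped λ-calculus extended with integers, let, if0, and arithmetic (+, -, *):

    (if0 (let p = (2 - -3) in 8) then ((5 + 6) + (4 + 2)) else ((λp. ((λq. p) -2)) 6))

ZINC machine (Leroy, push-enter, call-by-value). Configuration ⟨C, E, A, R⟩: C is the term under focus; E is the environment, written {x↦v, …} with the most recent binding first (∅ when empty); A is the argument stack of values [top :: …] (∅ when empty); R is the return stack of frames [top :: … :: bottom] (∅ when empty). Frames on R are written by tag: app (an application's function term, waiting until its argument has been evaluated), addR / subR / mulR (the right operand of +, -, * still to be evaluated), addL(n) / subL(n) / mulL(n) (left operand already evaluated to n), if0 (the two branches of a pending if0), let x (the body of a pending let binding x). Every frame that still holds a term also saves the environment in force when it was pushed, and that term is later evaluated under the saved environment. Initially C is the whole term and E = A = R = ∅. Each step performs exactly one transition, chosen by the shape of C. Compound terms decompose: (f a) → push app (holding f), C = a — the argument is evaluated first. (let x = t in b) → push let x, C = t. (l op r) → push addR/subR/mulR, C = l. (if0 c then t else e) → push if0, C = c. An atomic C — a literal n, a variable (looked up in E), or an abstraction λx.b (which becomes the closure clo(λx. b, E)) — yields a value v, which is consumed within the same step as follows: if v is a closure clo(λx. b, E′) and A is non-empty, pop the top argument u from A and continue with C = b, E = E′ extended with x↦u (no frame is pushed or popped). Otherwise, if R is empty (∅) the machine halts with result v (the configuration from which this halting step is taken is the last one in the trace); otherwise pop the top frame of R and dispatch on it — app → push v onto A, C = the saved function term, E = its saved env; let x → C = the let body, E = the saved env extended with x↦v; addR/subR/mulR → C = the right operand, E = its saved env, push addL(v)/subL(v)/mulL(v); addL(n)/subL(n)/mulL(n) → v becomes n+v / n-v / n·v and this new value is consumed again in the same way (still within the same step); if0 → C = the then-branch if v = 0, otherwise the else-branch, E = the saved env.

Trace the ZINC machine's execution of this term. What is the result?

Answer: 6

Execution trace:
t=0: <C=(if0 (let p = (2 - -3) in 8) then ((5 + 6) + (4 + 2)) else ((λp. ((λq. p) -2)) 6)), E=∅, A=∅, R=∅>
t=1: <C=(let p = (2 - -3) in 8), E=∅, A=∅, R=[if0]>
t=2: <C=(2 - -3), E=∅, A=∅, R=[let p :: if0]>
t=3: <C=2, E=∅, A=∅, R=[subR :: let p :: if0]>
t=4: <C=-3, E=∅, A=∅, R=[subL(2) :: let p :: if0]>
t=5: <C=8, E={p↦5}, A=∅, R=[if0]>
t=6: <C=((λp. ((λq. p) -2)) 6), E=∅, A=∅, R=∅>
t=7: <C=6, E=∅, A=∅, R=[app]>
t=8: <C=(λp. ((λq. p) -2)), E=∅, A=[6], R=∅>
t=9: <C=((λq. p) -2), E={p↦6}, A=∅, R=∅>
t=10: <C=-2, E={p↦6}, A=∅, R=[app]>
t=11: <C=(λq. p), E={p↦6}, A=[-2], R=∅>
t=12: <C=p, E={q↦-2, p↦6}, A=∅, R=∅>
→ final value 6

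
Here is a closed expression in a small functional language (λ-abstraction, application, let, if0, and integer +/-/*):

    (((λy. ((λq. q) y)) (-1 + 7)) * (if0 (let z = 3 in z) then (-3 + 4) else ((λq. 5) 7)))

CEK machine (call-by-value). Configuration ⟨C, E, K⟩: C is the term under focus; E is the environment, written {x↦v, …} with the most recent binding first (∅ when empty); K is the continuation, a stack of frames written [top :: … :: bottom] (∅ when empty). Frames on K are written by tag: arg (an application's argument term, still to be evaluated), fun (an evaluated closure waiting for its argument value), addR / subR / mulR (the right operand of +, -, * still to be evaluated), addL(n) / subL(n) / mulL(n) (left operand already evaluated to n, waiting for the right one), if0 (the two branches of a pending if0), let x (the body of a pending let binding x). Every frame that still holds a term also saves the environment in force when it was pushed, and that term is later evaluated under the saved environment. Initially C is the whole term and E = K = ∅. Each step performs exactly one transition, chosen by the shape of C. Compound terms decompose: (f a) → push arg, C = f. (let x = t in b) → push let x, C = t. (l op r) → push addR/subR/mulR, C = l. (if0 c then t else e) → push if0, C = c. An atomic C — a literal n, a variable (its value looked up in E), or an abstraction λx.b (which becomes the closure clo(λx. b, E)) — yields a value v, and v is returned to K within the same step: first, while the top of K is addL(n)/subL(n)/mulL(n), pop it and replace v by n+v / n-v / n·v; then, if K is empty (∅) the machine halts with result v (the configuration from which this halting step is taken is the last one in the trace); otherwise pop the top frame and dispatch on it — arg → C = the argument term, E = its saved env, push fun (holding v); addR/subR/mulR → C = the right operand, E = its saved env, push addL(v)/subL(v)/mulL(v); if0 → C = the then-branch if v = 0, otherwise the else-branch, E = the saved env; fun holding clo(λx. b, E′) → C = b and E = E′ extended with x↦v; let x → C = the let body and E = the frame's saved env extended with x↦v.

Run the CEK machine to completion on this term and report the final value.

Answer: 30

Derivation:
0. ⟨C=(((λy. ((λq. q) y)) (-1 + 7)) * (if0 (let z = 3 in z) then (-3 + 4) else ((λq. 5) 7))); E=∅; K=∅⟩
1. ⟨C=((λy. ((λq. q) y)) (-1 + 7)); E=∅; K=[mulR]⟩
2. ⟨C=(λy. ((λq. q) y)); E=∅; K=[arg :: mulR]⟩
3. ⟨C=(-1 + 7); E=∅; K=[fun :: mulR]⟩
4. ⟨C=-1; E=∅; K=[addR :: fun :: mulR]⟩
5. ⟨C=7; E=∅; K=[addL(-1) :: fun :: mulR]⟩
6. ⟨C=((λq. q) y); E={y↦6}; K=[mulR]⟩
7. ⟨C=(λq. q); E={y↦6}; K=[arg :: mulR]⟩
8. ⟨C=y; E={y↦6}; K=[fun :: mulR]⟩
9. ⟨C=q; E={q↦6, y↦6}; K=[mulR]⟩
10. ⟨C=(if0 (let z = 3 in z) then (-3 + 4) else ((λq. 5) 7)); E=∅; K=[mulL(6)]⟩
11. ⟨C=(let z = 3 in z); E=∅; K=[if0 :: mulL(6)]⟩
12. ⟨C=3; E=∅; K=[let z :: if0 :: mulL(6)]⟩
13. ⟨C=z; E={z↦3}; K=[if0 :: mulL(6)]⟩
14. ⟨C=((λq. 5) 7); E=∅; K=[mulL(6)]⟩
15. ⟨C=(λq. 5); E=∅; K=[arg :: mulL(6)]⟩
16. ⟨C=7; E=∅; K=[fun :: mulL(6)]⟩
17. ⟨C=5; E={q↦7}; K=[mulL(6)]⟩
→ final value 30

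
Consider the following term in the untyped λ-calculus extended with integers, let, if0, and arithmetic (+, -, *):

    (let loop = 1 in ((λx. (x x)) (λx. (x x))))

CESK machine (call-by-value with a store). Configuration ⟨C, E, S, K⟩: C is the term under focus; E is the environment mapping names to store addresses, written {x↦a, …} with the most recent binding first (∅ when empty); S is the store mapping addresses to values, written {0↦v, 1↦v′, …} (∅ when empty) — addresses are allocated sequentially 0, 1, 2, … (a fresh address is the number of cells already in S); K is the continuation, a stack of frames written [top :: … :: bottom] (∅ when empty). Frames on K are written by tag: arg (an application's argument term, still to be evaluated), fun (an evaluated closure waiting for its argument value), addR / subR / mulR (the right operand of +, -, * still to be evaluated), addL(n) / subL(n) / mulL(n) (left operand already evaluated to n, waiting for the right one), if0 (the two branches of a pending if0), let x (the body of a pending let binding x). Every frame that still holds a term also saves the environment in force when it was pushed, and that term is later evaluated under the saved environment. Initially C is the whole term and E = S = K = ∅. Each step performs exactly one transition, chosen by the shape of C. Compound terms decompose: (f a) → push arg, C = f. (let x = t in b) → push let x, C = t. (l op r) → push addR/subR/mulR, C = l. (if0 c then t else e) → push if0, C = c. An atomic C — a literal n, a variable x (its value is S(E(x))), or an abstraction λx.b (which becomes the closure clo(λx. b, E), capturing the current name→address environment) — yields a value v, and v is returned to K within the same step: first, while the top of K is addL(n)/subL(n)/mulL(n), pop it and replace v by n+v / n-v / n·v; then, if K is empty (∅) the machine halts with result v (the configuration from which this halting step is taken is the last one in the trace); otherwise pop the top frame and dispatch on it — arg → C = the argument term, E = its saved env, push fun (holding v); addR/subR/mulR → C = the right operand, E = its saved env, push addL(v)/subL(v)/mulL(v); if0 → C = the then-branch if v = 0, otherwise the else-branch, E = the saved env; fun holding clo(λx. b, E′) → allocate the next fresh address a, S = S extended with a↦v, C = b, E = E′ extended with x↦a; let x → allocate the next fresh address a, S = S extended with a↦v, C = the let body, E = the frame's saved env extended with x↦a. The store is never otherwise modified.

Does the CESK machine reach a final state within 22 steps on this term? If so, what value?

Answer: DIVERGES (no final state within 22 steps)

Execution trace:
[0] [C=(let loop = 1 in ((λx. (x x)) (λx. (x x)))) | E=∅ | S=∅ | K=∅]
[1] [C=1 | E=∅ | S=∅ | K=[let loop]]
[2] [C=((λx. (x x)) (λx. (x x))) | E={loop↦0} | S={0↦1} | K=∅]
[3] [C=(λx. (x x)) | E={loop↦0} | S={0↦1} | K=[arg]]
[4] [C=(λx. (x x)) | E={loop↦0} | S={0↦1} | K=[fun]]
[5] [C=(x x) | E={x↦1, loop↦0} | S={0↦1, 1↦clo(λx. (x x), {loop↦0})} | K=∅]
[6] [C=x | E={x↦1, loop↦0} | S={0↦1, 1↦clo(λx. (x x), {loop↦0})} | K=[arg]]
[7] [C=x | E={x↦1, loop↦0} | S={0↦1, 1↦clo(λx. (x x), {loop↦0})} | K=[fun]]
[8] [C=(x x) | E={x↦2, loop↦0} | S={0↦1, 1↦clo(λx. (x x), {loop↦0}), 2↦clo(λx. (x x), {loop↦0})} | K=∅]
[9] [C=x | E={x↦2, loop↦0} | S={0↦1, 1↦clo(λx. (x x), {loop↦0}), 2↦clo(λx. (x x), {loop↦0})} | K=[arg]]
[10] [C=x | E={x↦2, loop↦0} | S={0↦1, 1↦clo(λx. (x x), {loop↦0}), 2↦clo(λx. (x x), {loop↦0})} | K=[fun]]
[11] [C=(x x) | E={x↦3, loop↦0} | S={0↦1, 1↦clo(λx. (x x), {loop↦0}), 2↦clo(λx. (x x), {loop↦0}), 3↦clo(λx. (x x), {loop↦0})} | K=∅]
[12] [C=x | E={x↦3, loop↦0} | S={0↦1, 1↦clo(λx. (x x), {loop↦0}), 2↦clo(λx. (x x), {loop↦0}), 3↦clo(λx. (x x), {loop↦0})} | K=[arg]]
[13] [C=x | E={x↦3, loop↦0} | S={0↦1, 1↦clo(λx. (x x), {loop↦0}), 2↦clo(λx. (x x), {loop↦0}), 3↦clo(λx. (x x), {loop↦0})} | K=[fun]]
[14] [C=(x x) | E={x↦4, loop↦0} | S={0↦1, 1↦clo(λx. (x x), {loop↦0}), 2↦clo(λx. (x x), {loop↦0}), 3↦clo(λx. (x x), {loop↦0}), 4↦clo(λx. (x x), {loop↦0})} | K=∅]
[15] [C=x | E={x↦4, loop↦0} | S={0↦1, 1↦clo(λx. (x x), {loop↦0}), 2↦clo(λx. (x x), {loop↦0}), 3↦clo(λx. (x x), {loop↦0}), 4↦clo(λx. (x x), {loop↦0})} | K=[arg]]
[16] [C=x | E={x↦4, loop↦0} | S={0↦1, 1↦clo(λx. (x x), {loop↦0}), 2↦clo(λx. (x x), {loop↦0}), 3↦clo(λx. (x x), {loop↦0}), 4↦clo(λx. (x x), {loop↦0})} | K=[fun]]
[17] [C=(x x) | E={x↦5, loop↦0} | S={0↦1, 1↦clo(λx. (x x), {loop↦0}), 2↦clo(λx. (x x), {loop↦0}), 3↦clo(λx. (x x), {loop↦0}), 4↦clo(λx. (x x), {loop↦0}), 5↦clo(λx. (x x), {loop↦0})} | K=∅]
[18] [C=x | E={x↦5, loop↦0} | S={0↦1, 1↦clo(λx. (x x), {loop↦0}), 2↦clo(λx. (x x), {loop↦0}), 3↦clo(λx. (x x), {loop↦0}), 4↦clo(λx. (x x), {loop↦0}), 5↦clo(λx. (x x), {loop↦0})} | K=[arg]]
[19] [C=x | E={x↦5, loop↦0} | S={0↦1, 1↦clo(λx. (x x), {loop↦0}), 2↦clo(λx. (x x), {loop↦0}), 3↦clo(λx. (x x), {loop↦0}), 4↦clo(λx. (x x), {loop↦0}), 5↦clo(λx. (x x), {loop↦0})} | K=[fun]]
[20] [C=(x x) | E={x↦6, loop↦0} | S={0↦1, 1↦clo(λx. (x x), {loop↦0}), 2↦clo(λx. (x x), {loop↦0}), 3↦clo(λx. (x x), {loop↦0}), 4↦clo(λx. (x x), {loop↦0}), 5↦clo(λx. (x x), {loop↦0}), 6↦clo(λx. (x x), {loop↦0})} | K=∅]
[21] [C=x | E={x↦6, loop↦0} | S={0↦1, 1↦clo(λx. (x x), {loop↦0}), 2↦clo(λx. (x x), {loop↦0}), 3↦clo(λx. (x x), {loop↦0}), 4↦clo(λx. (x x), {loop↦0}), 5↦clo(λx. (x x), {loop↦0}), 6↦clo(λx. (x x), {loop↦0})} | K=[arg]]
[22] [C=x | E={x↦6, loop↦0} | S={0↦1, 1↦clo(λx. (x x), {loop↦0}), 2↦clo(λx. (x x), {loop↦0}), 3↦clo(λx. (x x), {loop↦0}), 4↦clo(λx. (x x), {loop↦0}), 5↦clo(λx. (x x), {loop↦0}), 6↦clo(λx. (x x), {loop↦0})} | K=[fun]]
→ 22 transitions taken and the configuration is still not final: no result within 22 steps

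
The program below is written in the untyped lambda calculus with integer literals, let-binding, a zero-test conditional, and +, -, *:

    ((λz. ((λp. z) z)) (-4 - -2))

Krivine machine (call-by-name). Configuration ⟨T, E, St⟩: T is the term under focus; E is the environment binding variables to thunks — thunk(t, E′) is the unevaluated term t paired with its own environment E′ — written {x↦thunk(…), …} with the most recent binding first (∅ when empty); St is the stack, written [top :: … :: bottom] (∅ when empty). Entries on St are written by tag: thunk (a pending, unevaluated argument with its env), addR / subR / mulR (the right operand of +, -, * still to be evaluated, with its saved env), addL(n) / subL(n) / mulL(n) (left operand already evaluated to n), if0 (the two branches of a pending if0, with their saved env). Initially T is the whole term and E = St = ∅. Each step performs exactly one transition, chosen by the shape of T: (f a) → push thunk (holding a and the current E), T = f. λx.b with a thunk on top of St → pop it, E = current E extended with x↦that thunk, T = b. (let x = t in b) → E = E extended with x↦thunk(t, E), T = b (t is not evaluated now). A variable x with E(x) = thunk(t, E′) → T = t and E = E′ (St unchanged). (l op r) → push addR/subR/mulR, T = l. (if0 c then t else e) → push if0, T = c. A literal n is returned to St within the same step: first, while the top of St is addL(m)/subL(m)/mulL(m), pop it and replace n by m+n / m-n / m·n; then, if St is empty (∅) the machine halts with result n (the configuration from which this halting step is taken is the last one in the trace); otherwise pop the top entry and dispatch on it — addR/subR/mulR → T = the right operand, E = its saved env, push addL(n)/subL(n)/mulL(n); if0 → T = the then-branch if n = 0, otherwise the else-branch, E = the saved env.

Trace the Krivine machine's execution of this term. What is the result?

Answer: -2

Machine steps:
0. [T=((λz. ((λp. z) z)) (-4 - -2)) | E=∅ | St=∅]
1. [T=(λz. ((λp. z) z)) | E=∅ | St=[thunk]]
2. [T=((λp. z) z) | E={z↦thunk((-4 - -2), ∅)} | St=∅]
3. [T=(λp. z) | E={z↦thunk((-4 - -2), ∅)} | St=[thunk]]
4. [T=z | E={p↦thunk(z, {z↦thunk((-4 - -2), ∅)}), z↦thunk((-4 - -2), ∅)} | St=∅]
5. [T=(-4 - -2) | E=∅ | St=∅]
6. [T=-4 | E=∅ | St=[subR]]
7. [T=-2 | E=∅ | St=[subL(-4)]]
→ final value -2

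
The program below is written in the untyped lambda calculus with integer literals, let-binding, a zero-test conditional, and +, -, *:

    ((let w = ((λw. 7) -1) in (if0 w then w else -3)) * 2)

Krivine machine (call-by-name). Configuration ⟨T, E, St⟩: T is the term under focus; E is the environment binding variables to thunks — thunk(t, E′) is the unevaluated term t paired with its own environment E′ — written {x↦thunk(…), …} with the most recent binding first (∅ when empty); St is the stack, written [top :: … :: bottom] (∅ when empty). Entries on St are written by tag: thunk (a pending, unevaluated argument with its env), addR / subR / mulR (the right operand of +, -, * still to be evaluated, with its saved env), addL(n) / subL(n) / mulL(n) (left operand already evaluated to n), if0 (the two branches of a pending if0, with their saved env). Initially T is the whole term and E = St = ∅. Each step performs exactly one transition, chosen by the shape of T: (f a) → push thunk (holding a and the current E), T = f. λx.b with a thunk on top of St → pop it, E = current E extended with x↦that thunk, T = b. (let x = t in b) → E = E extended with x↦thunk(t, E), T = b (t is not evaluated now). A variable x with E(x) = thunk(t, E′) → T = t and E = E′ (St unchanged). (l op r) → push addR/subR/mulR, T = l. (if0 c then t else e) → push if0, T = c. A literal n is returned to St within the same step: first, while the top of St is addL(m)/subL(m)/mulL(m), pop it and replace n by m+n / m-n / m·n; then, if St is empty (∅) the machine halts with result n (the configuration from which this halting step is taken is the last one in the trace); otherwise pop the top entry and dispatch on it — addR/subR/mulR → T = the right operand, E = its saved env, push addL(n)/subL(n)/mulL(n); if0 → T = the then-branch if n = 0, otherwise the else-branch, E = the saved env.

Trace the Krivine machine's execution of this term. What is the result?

step 0: <T=((let w = ((λw. 7) -1) in (if0 w then w else -3)) * 2), E=∅, St=∅>
step 1: <T=(let w = ((λw. 7) -1) in (if0 w then w else -3)), E=∅, St=[mulR]>
step 2: <T=(if0 w then w else -3), E={w↦thunk(((λw. 7) -1), ∅)}, St=[mulR]>
step 3: <T=w, E={w↦thunk(((λw. 7) -1), ∅)}, St=[if0 :: mulR]>
step 4: <T=((λw. 7) -1), E=∅, St=[if0 :: mulR]>
step 5: <T=(λw. 7), E=∅, St=[thunk :: if0 :: mulR]>
step 6: <T=7, E={w↦thunk(-1, ∅)}, St=[if0 :: mulR]>
step 7: <T=-3, E={w↦thunk(((λw. 7) -1), ∅)}, St=[mulR]>
step 8: <T=2, E=∅, St=[mulL(-3)]>
→ final value -6

Answer: -6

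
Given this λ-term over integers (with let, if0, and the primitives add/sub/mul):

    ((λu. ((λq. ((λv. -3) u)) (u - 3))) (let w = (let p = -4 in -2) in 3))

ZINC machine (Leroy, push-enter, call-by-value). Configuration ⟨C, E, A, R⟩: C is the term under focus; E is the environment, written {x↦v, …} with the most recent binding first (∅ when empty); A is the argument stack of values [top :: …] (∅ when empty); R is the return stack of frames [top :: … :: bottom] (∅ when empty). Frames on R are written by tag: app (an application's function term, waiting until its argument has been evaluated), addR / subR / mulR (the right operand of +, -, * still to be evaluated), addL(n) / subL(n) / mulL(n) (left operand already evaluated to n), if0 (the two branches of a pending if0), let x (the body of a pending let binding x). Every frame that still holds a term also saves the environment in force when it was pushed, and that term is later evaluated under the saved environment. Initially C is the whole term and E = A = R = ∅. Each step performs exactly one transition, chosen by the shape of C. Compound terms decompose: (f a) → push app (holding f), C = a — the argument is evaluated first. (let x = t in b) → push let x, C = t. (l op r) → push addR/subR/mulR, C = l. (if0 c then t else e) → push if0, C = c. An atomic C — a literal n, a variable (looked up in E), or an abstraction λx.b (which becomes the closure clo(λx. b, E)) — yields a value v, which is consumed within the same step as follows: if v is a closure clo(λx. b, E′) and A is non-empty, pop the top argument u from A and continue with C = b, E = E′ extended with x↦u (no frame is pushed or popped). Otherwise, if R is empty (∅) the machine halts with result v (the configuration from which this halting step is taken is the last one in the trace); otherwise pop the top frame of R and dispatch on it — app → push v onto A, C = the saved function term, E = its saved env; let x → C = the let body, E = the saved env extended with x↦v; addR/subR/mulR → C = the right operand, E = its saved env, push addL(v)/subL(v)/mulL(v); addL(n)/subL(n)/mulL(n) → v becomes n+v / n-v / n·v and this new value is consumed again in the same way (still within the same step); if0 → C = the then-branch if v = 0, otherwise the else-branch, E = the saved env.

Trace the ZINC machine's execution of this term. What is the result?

t=0: ⟨C=((λu. ((λq. ((λv. -3) u)) (u - 3))) (let w = (let p = -4 in -2) in 3)); E=∅; A=∅; R=∅⟩
t=1: ⟨C=(let w = (let p = -4 in -2) in 3); E=∅; A=∅; R=[app]⟩
t=2: ⟨C=(let p = -4 in -2); E=∅; A=∅; R=[let w :: app]⟩
t=3: ⟨C=-4; E=∅; A=∅; R=[let p :: let w :: app]⟩
t=4: ⟨C=-2; E={p↦-4}; A=∅; R=[let w :: app]⟩
t=5: ⟨C=3; E={w↦-2}; A=∅; R=[app]⟩
t=6: ⟨C=(λu. ((λq. ((λv. -3) u)) (u - 3))); E=∅; A=[3]; R=∅⟩
t=7: ⟨C=((λq. ((λv. -3) u)) (u - 3)); E={u↦3}; A=∅; R=∅⟩
t=8: ⟨C=(u - 3); E={u↦3}; A=∅; R=[app]⟩
t=9: ⟨C=u; E={u↦3}; A=∅; R=[subR :: app]⟩
t=10: ⟨C=3; E={u↦3}; A=∅; R=[subL(3) :: app]⟩
t=11: ⟨C=(λq. ((λv. -3) u)); E={u↦3}; A=[0]; R=∅⟩
t=12: ⟨C=((λv. -3) u); E={q↦0, u↦3}; A=∅; R=∅⟩
t=13: ⟨C=u; E={q↦0, u↦3}; A=∅; R=[app]⟩
t=14: ⟨C=(λv. -3); E={q↦0, u↦3}; A=[3]; R=∅⟩
t=15: ⟨C=-3; E={v↦3, q↦0, u↦3}; A=∅; R=∅⟩
→ final value -3

Answer: -3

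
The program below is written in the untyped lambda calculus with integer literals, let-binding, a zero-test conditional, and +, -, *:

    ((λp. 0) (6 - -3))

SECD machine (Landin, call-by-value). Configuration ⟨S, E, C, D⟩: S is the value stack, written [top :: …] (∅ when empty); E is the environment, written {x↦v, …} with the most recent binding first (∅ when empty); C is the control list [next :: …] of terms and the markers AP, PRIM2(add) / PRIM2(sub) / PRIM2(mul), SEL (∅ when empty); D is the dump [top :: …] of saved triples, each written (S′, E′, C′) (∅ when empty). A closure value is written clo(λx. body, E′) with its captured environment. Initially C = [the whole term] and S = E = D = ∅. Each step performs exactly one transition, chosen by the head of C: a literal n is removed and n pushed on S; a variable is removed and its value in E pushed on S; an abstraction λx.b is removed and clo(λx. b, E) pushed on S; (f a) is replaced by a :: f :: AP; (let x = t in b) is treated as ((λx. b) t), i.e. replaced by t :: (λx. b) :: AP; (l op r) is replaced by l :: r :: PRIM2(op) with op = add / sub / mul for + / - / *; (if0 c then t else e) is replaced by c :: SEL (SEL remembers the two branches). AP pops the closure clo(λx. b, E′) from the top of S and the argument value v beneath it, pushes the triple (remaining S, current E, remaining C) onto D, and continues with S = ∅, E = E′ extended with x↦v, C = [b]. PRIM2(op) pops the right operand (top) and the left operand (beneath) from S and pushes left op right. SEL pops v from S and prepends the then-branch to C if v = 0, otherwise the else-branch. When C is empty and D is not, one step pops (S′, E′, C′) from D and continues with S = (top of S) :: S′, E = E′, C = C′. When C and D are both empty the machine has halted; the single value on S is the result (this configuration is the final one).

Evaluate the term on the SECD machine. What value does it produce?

Answer: 0

Execution trace:
t=0: [S=∅ | E=∅ | C=[((λp. 0) (6 - -3))] | D=∅]
t=1: [S=∅ | E=∅ | C=[(6 - -3) :: (λp. 0) :: AP] | D=∅]
t=2: [S=∅ | E=∅ | C=[6 :: -3 :: PRIM2(sub) :: (λp. 0) :: AP] | D=∅]
t=3: [S=[6] | E=∅ | C=[-3 :: PRIM2(sub) :: (λp. 0) :: AP] | D=∅]
t=4: [S=[-3 :: 6] | E=∅ | C=[PRIM2(sub) :: (λp. 0) :: AP] | D=∅]
t=5: [S=[9] | E=∅ | C=[(λp. 0) :: AP] | D=∅]
t=6: [S=[clo(λp. 0, ∅) :: 9] | E=∅ | C=[AP] | D=∅]
t=7: [S=∅ | E={p↦9} | C=[0] | D=[(∅, ∅, ∅)]]
t=8: [S=[0] | E={p↦9} | C=∅ | D=[(∅, ∅, ∅)]]
t=9: [S=[0] | E=∅ | C=∅ | D=∅]
→ final value 0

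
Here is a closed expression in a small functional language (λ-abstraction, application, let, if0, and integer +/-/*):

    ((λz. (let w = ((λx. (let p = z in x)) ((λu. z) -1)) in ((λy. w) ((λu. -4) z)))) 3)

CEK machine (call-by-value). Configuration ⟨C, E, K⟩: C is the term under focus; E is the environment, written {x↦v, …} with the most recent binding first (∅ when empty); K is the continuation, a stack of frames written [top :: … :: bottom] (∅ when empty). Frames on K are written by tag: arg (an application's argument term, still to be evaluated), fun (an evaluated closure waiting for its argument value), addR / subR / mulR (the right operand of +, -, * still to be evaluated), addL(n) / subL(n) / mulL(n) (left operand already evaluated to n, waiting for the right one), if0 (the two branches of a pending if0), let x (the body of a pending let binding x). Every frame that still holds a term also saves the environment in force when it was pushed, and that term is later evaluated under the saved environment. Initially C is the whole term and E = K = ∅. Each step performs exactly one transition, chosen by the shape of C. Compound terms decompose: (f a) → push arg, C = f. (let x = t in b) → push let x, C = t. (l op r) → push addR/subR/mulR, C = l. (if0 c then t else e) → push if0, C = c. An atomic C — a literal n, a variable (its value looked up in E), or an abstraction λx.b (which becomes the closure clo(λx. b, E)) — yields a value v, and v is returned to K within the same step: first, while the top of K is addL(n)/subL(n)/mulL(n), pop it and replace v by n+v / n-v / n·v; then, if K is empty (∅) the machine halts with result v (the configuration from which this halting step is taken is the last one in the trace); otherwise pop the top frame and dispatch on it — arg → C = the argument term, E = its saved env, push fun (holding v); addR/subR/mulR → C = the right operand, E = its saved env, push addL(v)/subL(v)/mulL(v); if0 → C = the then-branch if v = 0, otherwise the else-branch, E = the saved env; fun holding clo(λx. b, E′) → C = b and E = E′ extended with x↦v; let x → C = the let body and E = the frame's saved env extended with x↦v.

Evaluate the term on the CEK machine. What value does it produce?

[0] <C=((λz. (let w = ((λx. (let p = z in x)) ((λu. z) -1)) in ((λy. w) ((λu. -4) z)))) 3), E=∅, K=∅>
[1] <C=(λz. (let w = ((λx. (let p = z in x)) ((λu. z) -1)) in ((λy. w) ((λu. -4) z)))), E=∅, K=[arg]>
[2] <C=3, E=∅, K=[fun]>
[3] <C=(let w = ((λx. (let p = z in x)) ((λu. z) -1)) in ((λy. w) ((λu. -4) z))), E={z↦3}, K=∅>
[4] <C=((λx. (let p = z in x)) ((λu. z) -1)), E={z↦3}, K=[let w]>
[5] <C=(λx. (let p = z in x)), E={z↦3}, K=[arg :: let w]>
[6] <C=((λu. z) -1), E={z↦3}, K=[fun :: let w]>
[7] <C=(λu. z), E={z↦3}, K=[arg :: fun :: let w]>
[8] <C=-1, E={z↦3}, K=[fun :: fun :: let w]>
[9] <C=z, E={u↦-1, z↦3}, K=[fun :: let w]>
[10] <C=(let p = z in x), E={x↦3, z↦3}, K=[let w]>
[11] <C=z, E={x↦3, z↦3}, K=[let p :: let w]>
[12] <C=x, E={p↦3, x↦3, z↦3}, K=[let w]>
[13] <C=((λy. w) ((λu. -4) z)), E={w↦3, z↦3}, K=∅>
[14] <C=(λy. w), E={w↦3, z↦3}, K=[arg]>
[15] <C=((λu. -4) z), E={w↦3, z↦3}, K=[fun]>
[16] <C=(λu. -4), E={w↦3, z↦3}, K=[arg :: fun]>
[17] <C=z, E={w↦3, z↦3}, K=[fun :: fun]>
[18] <C=-4, E={u↦3, w↦3, z↦3}, K=[fun]>
[19] <C=w, E={y↦-4, w↦3, z↦3}, K=∅>
→ final value 3

Answer: 3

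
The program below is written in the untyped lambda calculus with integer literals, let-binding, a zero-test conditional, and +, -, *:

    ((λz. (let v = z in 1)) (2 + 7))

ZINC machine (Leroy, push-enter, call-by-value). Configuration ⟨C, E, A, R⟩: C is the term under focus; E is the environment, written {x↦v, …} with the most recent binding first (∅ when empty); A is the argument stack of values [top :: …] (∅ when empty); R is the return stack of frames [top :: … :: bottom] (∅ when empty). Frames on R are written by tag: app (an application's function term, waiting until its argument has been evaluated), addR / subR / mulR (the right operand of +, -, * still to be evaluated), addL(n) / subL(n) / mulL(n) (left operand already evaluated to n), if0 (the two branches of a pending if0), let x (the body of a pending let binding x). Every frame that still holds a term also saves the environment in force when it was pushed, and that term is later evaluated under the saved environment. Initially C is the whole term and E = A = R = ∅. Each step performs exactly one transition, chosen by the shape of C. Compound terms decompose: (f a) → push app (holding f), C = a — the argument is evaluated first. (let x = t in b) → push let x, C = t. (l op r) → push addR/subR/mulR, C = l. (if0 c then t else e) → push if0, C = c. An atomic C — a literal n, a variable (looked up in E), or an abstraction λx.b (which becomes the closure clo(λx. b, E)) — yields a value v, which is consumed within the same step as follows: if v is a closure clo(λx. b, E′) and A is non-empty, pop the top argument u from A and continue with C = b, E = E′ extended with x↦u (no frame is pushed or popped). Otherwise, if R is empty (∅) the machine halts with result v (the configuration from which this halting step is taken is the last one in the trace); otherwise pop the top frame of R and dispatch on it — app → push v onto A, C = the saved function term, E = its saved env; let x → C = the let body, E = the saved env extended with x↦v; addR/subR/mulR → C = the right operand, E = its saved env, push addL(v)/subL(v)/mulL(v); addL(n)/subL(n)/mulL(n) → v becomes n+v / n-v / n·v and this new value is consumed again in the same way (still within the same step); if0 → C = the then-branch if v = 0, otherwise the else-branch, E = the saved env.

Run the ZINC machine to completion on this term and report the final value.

Answer: 1

Machine steps:
t=0: [C=((λz. (let v = z in 1)) (2 + 7)) | E=∅ | A=∅ | R=∅]
t=1: [C=(2 + 7) | E=∅ | A=∅ | R=[app]]
t=2: [C=2 | E=∅ | A=∅ | R=[addR :: app]]
t=3: [C=7 | E=∅ | A=∅ | R=[addL(2) :: app]]
t=4: [C=(λz. (let v = z in 1)) | E=∅ | A=[9] | R=∅]
t=5: [C=(let v = z in 1) | E={z↦9} | A=∅ | R=∅]
t=6: [C=z | E={z↦9} | A=∅ | R=[let v]]
t=7: [C=1 | E={v↦9, z↦9} | A=∅ | R=∅]
→ final value 1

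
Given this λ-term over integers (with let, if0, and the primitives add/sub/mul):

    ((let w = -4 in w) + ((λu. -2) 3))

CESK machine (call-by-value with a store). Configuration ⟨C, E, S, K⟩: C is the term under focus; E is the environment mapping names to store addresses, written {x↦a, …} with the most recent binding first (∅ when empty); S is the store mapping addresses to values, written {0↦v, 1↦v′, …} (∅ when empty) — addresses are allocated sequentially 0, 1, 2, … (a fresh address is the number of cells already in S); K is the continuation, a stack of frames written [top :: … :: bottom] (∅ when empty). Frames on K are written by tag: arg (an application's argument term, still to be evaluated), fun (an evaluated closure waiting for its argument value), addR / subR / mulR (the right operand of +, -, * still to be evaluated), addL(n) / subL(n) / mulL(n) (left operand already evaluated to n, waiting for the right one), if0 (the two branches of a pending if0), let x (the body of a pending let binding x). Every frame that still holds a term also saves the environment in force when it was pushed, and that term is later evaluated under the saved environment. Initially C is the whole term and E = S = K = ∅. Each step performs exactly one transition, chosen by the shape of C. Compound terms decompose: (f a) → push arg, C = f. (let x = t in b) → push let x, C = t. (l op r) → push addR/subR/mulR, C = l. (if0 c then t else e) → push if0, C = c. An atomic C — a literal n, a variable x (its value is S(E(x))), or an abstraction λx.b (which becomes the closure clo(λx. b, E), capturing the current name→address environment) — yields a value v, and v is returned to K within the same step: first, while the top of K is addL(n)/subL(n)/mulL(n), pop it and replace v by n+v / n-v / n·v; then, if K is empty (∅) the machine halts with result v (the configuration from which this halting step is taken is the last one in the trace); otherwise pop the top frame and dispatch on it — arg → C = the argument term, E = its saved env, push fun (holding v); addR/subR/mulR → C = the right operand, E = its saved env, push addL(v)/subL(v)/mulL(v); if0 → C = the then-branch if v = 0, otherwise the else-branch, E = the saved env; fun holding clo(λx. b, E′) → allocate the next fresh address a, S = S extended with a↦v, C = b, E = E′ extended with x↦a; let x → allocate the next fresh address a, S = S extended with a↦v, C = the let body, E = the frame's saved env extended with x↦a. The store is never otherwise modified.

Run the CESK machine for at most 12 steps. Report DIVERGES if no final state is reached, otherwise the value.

step 0: [C=((let w = -4 in w) + ((λu. -2) 3)) | E=∅ | S=∅ | K=∅]
step 1: [C=(let w = -4 in w) | E=∅ | S=∅ | K=[addR]]
step 2: [C=-4 | E=∅ | S=∅ | K=[let w :: addR]]
step 3: [C=w | E={w↦0} | S={0↦-4} | K=[addR]]
step 4: [C=((λu. -2) 3) | E=∅ | S={0↦-4} | K=[addL(-4)]]
step 5: [C=(λu. -2) | E=∅ | S={0↦-4} | K=[arg :: addL(-4)]]
step 6: [C=3 | E=∅ | S={0↦-4} | K=[fun :: addL(-4)]]
step 7: [C=-2 | E={u↦1} | S={0↦-4, 1↦3} | K=[addL(-4)]]
→ final value -6

Answer: -6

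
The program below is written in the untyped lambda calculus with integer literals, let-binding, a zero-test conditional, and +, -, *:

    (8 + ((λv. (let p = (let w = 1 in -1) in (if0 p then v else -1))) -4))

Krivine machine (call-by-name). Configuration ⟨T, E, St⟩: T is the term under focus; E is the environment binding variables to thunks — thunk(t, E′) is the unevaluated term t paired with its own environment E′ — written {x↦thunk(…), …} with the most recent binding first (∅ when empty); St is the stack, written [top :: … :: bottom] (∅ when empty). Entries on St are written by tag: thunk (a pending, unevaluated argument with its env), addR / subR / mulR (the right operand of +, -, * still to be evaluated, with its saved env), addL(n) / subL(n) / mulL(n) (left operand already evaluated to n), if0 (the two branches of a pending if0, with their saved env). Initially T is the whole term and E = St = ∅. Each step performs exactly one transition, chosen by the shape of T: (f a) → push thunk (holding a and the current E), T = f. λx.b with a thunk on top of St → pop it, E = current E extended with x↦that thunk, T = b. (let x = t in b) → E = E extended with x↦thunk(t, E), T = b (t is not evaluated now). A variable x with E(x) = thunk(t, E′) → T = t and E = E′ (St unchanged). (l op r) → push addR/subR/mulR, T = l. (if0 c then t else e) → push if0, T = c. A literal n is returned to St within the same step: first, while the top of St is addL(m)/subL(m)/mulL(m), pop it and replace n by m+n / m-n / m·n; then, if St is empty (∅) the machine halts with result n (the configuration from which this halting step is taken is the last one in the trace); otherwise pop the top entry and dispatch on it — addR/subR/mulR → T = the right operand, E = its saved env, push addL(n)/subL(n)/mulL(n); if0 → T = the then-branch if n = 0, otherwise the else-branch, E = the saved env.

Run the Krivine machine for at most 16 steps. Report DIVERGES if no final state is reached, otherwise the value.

Answer: 7

Machine steps:
t=0: <T=(8 + ((λv. (let p = (let w = 1 in -1) in (if0 p then v else -1))) -4)), E=∅, St=∅>
t=1: <T=8, E=∅, St=[addR]>
t=2: <T=((λv. (let p = (let w = 1 in -1) in (if0 p then v else -1))) -4), E=∅, St=[addL(8)]>
t=3: <T=(λv. (let p = (let w = 1 in -1) in (if0 p then v else -1))), E=∅, St=[thunk :: addL(8)]>
t=4: <T=(let p = (let w = 1 in -1) in (if0 p then v else -1)), E={v↦thunk(-4, ∅)}, St=[addL(8)]>
t=5: <T=(if0 p then v else -1), E={p↦thunk((let w = 1 in -1), {v↦thunk(-4, ∅)}), v↦thunk(-4, ∅)}, St=[addL(8)]>
t=6: <T=p, E={p↦thunk((let w = 1 in -1), {v↦thunk(-4, ∅)}), v↦thunk(-4, ∅)}, St=[if0 :: addL(8)]>
t=7: <T=(let w = 1 in -1), E={v↦thunk(-4, ∅)}, St=[if0 :: addL(8)]>
t=8: <T=-1, E={w↦thunk(1, {v↦thunk(-4, ∅)}), v↦thunk(-4, ∅)}, St=[if0 :: addL(8)]>
t=9: <T=-1, E={p↦thunk((let w = 1 in -1), {v↦thunk(-4, ∅)}), v↦thunk(-4, ∅)}, St=[addL(8)]>
→ final value 7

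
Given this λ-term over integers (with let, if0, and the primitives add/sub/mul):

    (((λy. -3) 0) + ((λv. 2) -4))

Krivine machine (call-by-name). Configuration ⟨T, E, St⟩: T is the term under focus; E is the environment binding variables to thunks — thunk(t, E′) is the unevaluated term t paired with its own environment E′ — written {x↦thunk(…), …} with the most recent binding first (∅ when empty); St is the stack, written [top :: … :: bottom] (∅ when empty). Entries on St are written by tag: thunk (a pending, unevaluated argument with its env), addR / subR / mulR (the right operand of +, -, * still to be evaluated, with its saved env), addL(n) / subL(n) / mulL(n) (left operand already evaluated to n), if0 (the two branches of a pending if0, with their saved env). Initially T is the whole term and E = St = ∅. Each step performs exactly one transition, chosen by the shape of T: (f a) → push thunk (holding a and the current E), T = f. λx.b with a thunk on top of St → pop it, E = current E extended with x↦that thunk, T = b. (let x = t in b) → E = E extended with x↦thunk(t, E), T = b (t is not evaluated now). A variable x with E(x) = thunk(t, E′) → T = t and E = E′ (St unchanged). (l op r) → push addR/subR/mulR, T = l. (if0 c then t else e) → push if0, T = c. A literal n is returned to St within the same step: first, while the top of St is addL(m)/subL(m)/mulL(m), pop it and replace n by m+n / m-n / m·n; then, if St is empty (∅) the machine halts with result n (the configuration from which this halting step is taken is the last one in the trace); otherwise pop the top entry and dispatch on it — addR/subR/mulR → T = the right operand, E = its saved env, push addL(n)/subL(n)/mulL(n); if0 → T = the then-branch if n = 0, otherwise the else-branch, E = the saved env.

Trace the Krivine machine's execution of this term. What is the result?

[0] [T=(((λy. -3) 0) + ((λv. 2) -4)) | E=∅ | St=∅]
[1] [T=((λy. -3) 0) | E=∅ | St=[addR]]
[2] [T=(λy. -3) | E=∅ | St=[thunk :: addR]]
[3] [T=-3 | E={y↦thunk(0, ∅)} | St=[addR]]
[4] [T=((λv. 2) -4) | E=∅ | St=[addL(-3)]]
[5] [T=(λv. 2) | E=∅ | St=[thunk :: addL(-3)]]
[6] [T=2 | E={v↦thunk(-4, ∅)} | St=[addL(-3)]]
→ final value -1

Answer: -1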